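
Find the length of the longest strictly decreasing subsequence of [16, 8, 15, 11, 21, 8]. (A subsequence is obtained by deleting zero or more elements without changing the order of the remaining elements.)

4

Let dp[i] be the longest decreasing subsequence ending at position i. Then dp = [1, 2, 2, 3, 1, 4].
The maximum is 4; one witness is 16, 15, 11, 8 at positions 1,3,4,6.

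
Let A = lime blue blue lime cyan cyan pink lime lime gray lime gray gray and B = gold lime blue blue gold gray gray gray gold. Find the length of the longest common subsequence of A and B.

6

Backtracking the LCS table gives one alignment: lime (A1,B2) → blue (A2,B3) → blue (A3,B4) → gray (A10,B6) → gray (A12,B7) → gray (A13,B8).
So the longest common subsequence has length 6.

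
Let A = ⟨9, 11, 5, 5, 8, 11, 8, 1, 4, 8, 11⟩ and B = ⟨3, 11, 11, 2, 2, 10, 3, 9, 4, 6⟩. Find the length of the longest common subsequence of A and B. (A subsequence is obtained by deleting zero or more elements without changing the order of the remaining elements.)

3

Backtracking the LCS table gives one alignment: 11 (A2,B2) → 11 (A6,B3) → 4 (A9,B9).
So the longest common subsequence has length 3.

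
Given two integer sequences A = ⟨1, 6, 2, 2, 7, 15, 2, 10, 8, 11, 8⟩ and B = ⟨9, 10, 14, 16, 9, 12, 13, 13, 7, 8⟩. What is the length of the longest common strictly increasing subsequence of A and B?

A longest common strictly increasing subsequence is 7, 8 (length 2); it appears in order in both A and B, and no longer such subsequence exists.

2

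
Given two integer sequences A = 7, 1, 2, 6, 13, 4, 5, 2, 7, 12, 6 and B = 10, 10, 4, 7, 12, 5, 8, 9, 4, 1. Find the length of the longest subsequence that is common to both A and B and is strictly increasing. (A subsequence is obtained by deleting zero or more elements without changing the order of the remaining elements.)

3

A longest common strictly increasing subsequence is 4, 7, 12 (length 3); it appears in order in both A and B, and no longer such subsequence exists.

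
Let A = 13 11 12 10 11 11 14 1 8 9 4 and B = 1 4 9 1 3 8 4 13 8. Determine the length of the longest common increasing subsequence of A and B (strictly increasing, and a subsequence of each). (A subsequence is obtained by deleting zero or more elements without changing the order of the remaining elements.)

A longest common strictly increasing subsequence is 1, 4 (length 2); it appears in order in both A and B, and no longer such subsequence exists.

2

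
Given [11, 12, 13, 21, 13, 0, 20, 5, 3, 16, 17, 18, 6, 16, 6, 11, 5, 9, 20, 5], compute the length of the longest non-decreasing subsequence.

8

Let dp[i] be the longest non-decreasing subsequence ending at position i. Then dp = [1, 2, 3, 4, 4, 1, 5, 2, 2, 5, 6, 7, 3, 6, 4, 5, 3, 5, 8, 4].
The maximum is 8; one witness is 11, 12, 13, 13, 16, 17, 18, 20 at positions 1,2,3,5,10,11,12,19.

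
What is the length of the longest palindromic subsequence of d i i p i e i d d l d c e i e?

One longest palindromic subsequence is eidldie (positions 6,7,9,10,11,14,15); it reads the same forward and backward, and the interval DP gives dp[1][15] = 7.

7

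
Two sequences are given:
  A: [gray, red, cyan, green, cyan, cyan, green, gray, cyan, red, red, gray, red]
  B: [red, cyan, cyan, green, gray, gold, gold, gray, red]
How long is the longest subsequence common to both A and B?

Backtracking the LCS table gives one alignment: red (A2,B1) → cyan (A5,B2) → cyan (A6,B3) → green (A7,B4) → gray (A8,B5) → gray (A12,B8) → red (A13,B9).
So the longest common subsequence has length 7.

7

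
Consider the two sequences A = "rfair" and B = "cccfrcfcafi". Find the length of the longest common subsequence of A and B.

4

Backtracking the LCS table gives one alignment: r (A1,B5) → f (A2,B7) → a (A3,B9) → i (A4,B11).
So the longest common subsequence has length 4.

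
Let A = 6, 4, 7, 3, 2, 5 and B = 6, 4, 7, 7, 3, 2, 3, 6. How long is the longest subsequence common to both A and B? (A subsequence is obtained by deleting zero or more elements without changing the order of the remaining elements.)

5

Backtracking the LCS table gives one alignment: 6 (A1,B1) → 4 (A2,B2) → 7 (A3,B4) → 3 (A4,B5) → 2 (A5,B6).
So the longest common subsequence has length 5.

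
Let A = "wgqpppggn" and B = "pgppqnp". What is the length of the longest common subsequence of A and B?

A longest common subsequence is gppp (length 4); the LCS DP confirms no longer common subsequence exists.

4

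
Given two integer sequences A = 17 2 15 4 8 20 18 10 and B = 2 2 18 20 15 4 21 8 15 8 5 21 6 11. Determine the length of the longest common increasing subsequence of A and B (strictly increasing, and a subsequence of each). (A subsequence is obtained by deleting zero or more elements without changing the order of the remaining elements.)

3

A longest common strictly increasing subsequence is 2, 4, 8 (length 3); it appears in order in both A and B, and no longer such subsequence exists.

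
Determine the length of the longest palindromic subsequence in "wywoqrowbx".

Using dp[i][j] = 2 + dp[i+1][j−1] if the ends match, else max(dp[i+1][j], dp[i][j−1]):
dp[1][10] = 5. A witness is worow at positions 3,4,6,7,8.

5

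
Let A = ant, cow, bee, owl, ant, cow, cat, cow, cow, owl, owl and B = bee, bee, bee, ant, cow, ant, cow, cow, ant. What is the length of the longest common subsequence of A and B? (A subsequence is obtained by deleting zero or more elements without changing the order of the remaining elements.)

5

A longest common subsequence is ant, cow, ant, cow, cow (length 5); the LCS DP confirms no longer common subsequence exists.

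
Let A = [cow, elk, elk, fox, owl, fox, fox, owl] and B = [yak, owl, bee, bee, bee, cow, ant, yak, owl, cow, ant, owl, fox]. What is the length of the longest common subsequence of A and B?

3

A longest common subsequence is cow, owl, fox (length 3); the LCS DP confirms no longer common subsequence exists.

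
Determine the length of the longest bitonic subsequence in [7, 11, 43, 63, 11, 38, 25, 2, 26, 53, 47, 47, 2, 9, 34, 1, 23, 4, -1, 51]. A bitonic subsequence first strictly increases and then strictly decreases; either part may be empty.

Let inc[i] be the LIS ending at i and dec[i] the longest strictly decreasing subsequence starting at i. inc = [1, 2, 3, 4, 2, 3, 3, 1, 4, 5, 5, 5, 1, 2, 5, 1, 3, 2, 1, 6], dec = [4, 4, 6, 7, 4, 5, 4, 3, 4, 6, 5, 5, 3, 3, 4, 2, 3, 2, 1, 1].
max_i inc[i]+dec[i]−1 = 10, with one witness 7, 11, 43, 63, 53, 47, 34, 23, 4, -1.

10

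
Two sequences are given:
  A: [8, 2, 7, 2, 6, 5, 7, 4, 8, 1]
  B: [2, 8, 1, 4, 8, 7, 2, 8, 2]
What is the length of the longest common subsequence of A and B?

4

Backtracking the LCS table gives one alignment: 8 (A1,B5) → 7 (A3,B6) → 2 (A4,B7) → 8 (A9,B8).
So the longest common subsequence has length 4.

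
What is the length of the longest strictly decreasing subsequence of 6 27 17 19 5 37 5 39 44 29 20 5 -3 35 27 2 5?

One longest decreasing subsequence is 37, 29, 20, 5, -3 (positions 6,10,11,12,13), of length 5; no longer one exists.

5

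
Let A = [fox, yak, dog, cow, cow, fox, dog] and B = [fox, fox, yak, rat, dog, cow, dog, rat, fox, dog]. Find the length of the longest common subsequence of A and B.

6

Backtracking the LCS table gives one alignment: fox (A1,B2) → yak (A2,B3) → dog (A3,B5) → cow (A4,B6) → fox (A6,B9) → dog (A7,B10).
So the longest common subsequence has length 6.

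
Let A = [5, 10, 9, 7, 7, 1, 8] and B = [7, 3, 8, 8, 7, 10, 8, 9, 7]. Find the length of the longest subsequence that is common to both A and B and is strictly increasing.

For each value that appears in both, track the longest common increasing run ending there.
The best achievable length is 2; one witness is 7, 8 (A-positions 4,7, B-positions 1,3).

2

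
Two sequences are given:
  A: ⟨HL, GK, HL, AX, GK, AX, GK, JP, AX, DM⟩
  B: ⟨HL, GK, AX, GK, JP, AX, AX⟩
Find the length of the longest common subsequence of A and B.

A longest common subsequence is HL, GK, AX, GK, AX, AX (length 6); the LCS DP confirms no longer common subsequence exists.

6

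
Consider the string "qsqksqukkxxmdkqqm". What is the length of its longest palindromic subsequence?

One longest palindromic subsequence is qqkxxkqq (positions 3,6,8,10,11,14,15,16); it reads the same forward and backward, and the interval DP gives dp[1][17] = 8.

8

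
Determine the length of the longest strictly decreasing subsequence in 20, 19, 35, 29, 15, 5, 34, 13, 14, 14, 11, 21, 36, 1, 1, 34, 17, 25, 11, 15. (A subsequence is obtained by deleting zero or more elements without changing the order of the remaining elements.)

6

One longest decreasing subsequence is 20, 19, 15, 13, 11, 1 (positions 1,2,5,8,11,14), of length 6; no longer one exists.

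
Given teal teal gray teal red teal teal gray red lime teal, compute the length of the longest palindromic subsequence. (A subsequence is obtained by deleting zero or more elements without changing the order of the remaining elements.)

7

Using dp[i][j] = 2 + dp[i+1][j−1] if the ends match, else max(dp[i+1][j], dp[i][j−1]):
dp[1][11] = 7. A witness is teal gray teal teal teal gray teal at positions 1,3,4,6,7,8,11.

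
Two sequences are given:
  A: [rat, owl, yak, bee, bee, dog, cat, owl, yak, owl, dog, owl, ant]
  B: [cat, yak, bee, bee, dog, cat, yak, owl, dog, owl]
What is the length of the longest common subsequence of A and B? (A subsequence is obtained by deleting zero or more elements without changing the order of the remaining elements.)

9

Backtracking the LCS table gives one alignment: yak (A3,B2) → bee (A4,B3) → bee (A5,B4) → dog (A6,B5) → cat (A7,B6) → yak (A9,B7) → owl (A10,B8) → dog (A11,B9) → owl (A12,B10).
So the longest common subsequence has length 9.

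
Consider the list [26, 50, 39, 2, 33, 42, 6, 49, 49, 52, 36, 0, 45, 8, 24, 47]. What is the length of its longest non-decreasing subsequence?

6

One longest non-decreasing subsequence is 26, 39, 42, 49, 49, 52 (positions 1,3,6,8,9,10), of length 6; no longer one exists.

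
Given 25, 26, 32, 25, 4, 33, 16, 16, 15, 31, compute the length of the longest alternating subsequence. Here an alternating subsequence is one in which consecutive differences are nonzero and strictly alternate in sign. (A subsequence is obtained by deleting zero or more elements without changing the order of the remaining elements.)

6

A longest alternating subsequence is 25, 26, 25, 33, 16, 31 (positions 1,2,4,6,7,10); its 5 consecutive differences strictly alternate in sign, and length 6 is optimal.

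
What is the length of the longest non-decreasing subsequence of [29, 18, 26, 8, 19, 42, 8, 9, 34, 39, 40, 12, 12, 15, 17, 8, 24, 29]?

9

Scanning left to right, the best length ending at each element is: 29→1, 18→1, 26→2, 8→1, 19→2, 42→3, 8→2, 9→3, 34→4, 39→5, 40→6, 12→4, 12→5, 15→6, 17→7, 8→3, 24→8, 29→9.
So the longest non-decreasing subsequence has length 9, e.g. 8, 8, 9, 12, 12, 15, 17, 24, 29.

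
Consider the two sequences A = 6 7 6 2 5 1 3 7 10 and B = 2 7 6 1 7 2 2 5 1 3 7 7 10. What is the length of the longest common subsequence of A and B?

A longest common subsequence is 6, 7, 2, 5, 1, 3, 7, 10 (length 8); the LCS DP confirms no longer common subsequence exists.

8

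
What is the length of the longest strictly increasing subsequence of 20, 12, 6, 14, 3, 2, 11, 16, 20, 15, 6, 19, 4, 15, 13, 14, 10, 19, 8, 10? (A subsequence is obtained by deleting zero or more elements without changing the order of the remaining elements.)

5

Scanning left to right, the best length ending at each element is: 20→1, 12→1, 6→1, 14→2, 3→1, 2→1, 11→2, 16→3, 20→4, 15→3, 6→2, 19→4, 4→2, 15→3, 13→3, 14→4, 10→3, 19→5, 8→3, 10→4.
So the longest increasing subsequence has length 5, e.g. 6, 11, 13, 14, 19.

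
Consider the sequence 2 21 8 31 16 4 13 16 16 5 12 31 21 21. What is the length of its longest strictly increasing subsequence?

Scanning left to right, the best length ending at each element is: 2→1, 21→2, 8→2, 31→3, 16→3, 4→2, 13→3, 16→4, 16→4, 5→3, 12→4, 31→5, 21→5, 21→5.
So the longest increasing subsequence has length 5, e.g. 2, 8, 13, 16, 31.

5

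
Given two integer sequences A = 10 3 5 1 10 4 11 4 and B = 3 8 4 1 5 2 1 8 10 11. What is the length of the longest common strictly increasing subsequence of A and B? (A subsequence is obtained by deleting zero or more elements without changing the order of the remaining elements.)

A longest common strictly increasing subsequence is 3, 5, 10, 11 (length 4); it appears in order in both A and B, and no longer such subsequence exists.

4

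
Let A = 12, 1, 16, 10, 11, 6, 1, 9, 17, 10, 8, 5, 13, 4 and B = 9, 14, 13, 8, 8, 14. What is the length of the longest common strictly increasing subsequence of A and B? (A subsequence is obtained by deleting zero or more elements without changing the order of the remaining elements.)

2

For each value that appears in both, track the longest common increasing run ending there.
The best achievable length is 2; one witness is 9, 13 (A-positions 8,13, B-positions 1,3).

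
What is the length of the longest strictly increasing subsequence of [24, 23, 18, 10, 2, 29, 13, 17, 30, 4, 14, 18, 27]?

Let dp[i] be the longest increasing subsequence ending at position i. Then dp = [1, 1, 1, 1, 1, 2, 2, 3, 4, 2, 3, 4, 5].
The maximum is 5; one witness is 10, 13, 17, 18, 27 at positions 4,7,8,12,13.

5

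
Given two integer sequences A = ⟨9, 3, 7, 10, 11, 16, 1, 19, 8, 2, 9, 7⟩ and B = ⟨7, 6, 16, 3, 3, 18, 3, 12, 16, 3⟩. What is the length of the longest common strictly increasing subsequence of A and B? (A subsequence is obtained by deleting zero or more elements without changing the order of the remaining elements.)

2

For each value that appears in both, track the longest common increasing run ending there.
The best achievable length is 2; one witness is 7, 16 (A-positions 3,6, B-positions 1,3).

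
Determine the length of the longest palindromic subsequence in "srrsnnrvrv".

Using dp[i][j] = 2 + dp[i+1][j−1] if the ends match, else max(dp[i+1][j], dp[i][j−1]):
dp[1][10] = 6. A witness is rrnnrr at positions 2,3,5,6,7,9.

6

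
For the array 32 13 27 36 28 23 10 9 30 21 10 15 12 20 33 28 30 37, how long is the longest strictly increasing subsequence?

7

Let dp[i] be the longest increasing subsequence ending at position i. Then dp = [1, 1, 2, 3, 3, 2, 1, 1, 4, 2, 2, 3, 3, 4, 5, 5, 6, 7].
The maximum is 7; one witness is 9, 10, 15, 20, 28, 30, 37 at positions 8,11,12,14,16,17,18.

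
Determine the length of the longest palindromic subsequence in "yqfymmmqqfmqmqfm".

Using dp[i][j] = 2 + dp[i+1][j−1] if the ends match, else max(dp[i+1][j], dp[i][j−1]):
dp[1][16] = 8. A witness is mmmqqmmm at positions 5,6,7,8,9,11,13,16.

8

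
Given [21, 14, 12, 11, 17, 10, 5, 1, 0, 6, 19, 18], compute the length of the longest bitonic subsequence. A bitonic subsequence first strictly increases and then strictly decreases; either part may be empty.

8

Let inc[i] be the LIS ending at i and dec[i] the longest strictly decreasing subsequence starting at i. inc = [1, 1, 1, 1, 2, 1, 1, 1, 1, 2, 3, 3], dec = [8, 7, 6, 5, 5, 4, 3, 2, 1, 1, 2, 1].
max_i inc[i]+dec[i]−1 = 8, with one witness 21, 14, 12, 11, 10, 5, 1, 0.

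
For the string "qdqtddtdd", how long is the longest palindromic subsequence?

6

One longest palindromic subsequence is dtddtd (positions 2,4,5,6,7,9); it reads the same forward and backward, and the interval DP gives dp[1][9] = 6.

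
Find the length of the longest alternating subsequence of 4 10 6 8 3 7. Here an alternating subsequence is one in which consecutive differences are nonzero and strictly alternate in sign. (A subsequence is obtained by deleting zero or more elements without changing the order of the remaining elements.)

Track the best alternating length ending on an up-step vs a down-step at each position: up/down = 1/1, 2/1, 2/3, 4/3, 1/5, 6/5.
The maximum over both is 6; one such subsequence is 4, 10, 6, 8, 3, 7.

6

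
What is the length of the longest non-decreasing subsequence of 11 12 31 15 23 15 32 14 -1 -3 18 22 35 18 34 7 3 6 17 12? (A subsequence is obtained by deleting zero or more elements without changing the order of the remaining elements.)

Let dp[i] be the longest non-decreasing subsequence ending at position i. Then dp = [1, 2, 3, 3, 4, 4, 5, 3, 1, 1, 5, 6, 7, 6, 7, 2, 2, 3, 5, 4].
The maximum is 7; one witness is 11, 12, 15, 15, 18, 22, 35 at positions 1,2,4,6,11,12,13.

7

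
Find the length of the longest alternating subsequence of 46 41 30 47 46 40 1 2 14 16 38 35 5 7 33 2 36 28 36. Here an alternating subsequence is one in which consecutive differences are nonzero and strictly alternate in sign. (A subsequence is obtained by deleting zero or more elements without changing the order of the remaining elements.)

11

Track the best alternating length ending on an up-step vs a down-step at each position: up/down = 1/1, 1/2, 1/2, 3/1, 3/4, 3/4, 1/4, 5/4, 5/4, 5/4, 5/4, 5/6, 5/6, 7/6, 7/6, 5/8, 9/6, 9/10, 11/6.
The maximum over both is 11; one such subsequence is 46, 41, 47, 1, 14, 5, 7, 2, 36, 28, 36.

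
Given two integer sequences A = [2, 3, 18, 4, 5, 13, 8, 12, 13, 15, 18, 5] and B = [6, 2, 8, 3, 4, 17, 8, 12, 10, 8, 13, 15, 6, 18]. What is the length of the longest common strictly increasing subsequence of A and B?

A longest common strictly increasing subsequence is 2, 3, 4, 8, 12, 13, 15, 18 (length 8); it appears in order in both A and B, and no longer such subsequence exists.

8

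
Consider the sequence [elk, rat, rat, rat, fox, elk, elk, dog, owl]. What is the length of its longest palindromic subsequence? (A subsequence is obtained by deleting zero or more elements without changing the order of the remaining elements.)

One longest palindromic subsequence is elk rat rat rat elk (positions 1,2,3,4,7); it reads the same forward and backward, and the interval DP gives dp[1][9] = 5.

5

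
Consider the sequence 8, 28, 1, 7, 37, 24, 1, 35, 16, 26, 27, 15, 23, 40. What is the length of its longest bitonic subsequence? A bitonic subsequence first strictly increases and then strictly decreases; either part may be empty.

Let inc[i] be the LIS ending at i and dec[i] the longest strictly decreasing subsequence starting at i. inc = [1, 2, 1, 2, 3, 3, 1, 4, 3, 4, 5, 3, 4, 6], dec = [3, 4, 1, 2, 4, 3, 1, 3, 2, 2, 2, 1, 1, 1].
max_i inc[i]+dec[i]−1 = 6, with one witness 8, 28, 37, 35, 27, 23.

6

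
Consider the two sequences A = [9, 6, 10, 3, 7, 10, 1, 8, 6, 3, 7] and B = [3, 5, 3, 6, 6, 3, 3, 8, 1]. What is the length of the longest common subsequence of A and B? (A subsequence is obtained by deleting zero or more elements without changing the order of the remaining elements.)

Backtracking the LCS table gives one alignment: 6 (A2,B5) → 3 (A4,B7) → 1 (A7,B9).
So the longest common subsequence has length 3.

3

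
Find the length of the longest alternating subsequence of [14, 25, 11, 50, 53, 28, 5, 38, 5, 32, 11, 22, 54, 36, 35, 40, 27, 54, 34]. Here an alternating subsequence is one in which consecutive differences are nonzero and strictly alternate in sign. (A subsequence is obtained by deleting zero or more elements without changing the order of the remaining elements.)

15

Track the best alternating length ending on an up-step vs a down-step at each position: up/down = 1/1, 2/1, 1/3, 4/1, 4/1, 4/5, 1/5, 6/5, 1/7, 8/7, 8/9, 10/9, 10/1, 10/11, 10/11, 12/11, 10/13, 14/1, 14/15.
The maximum over both is 15; one such subsequence is 14, 25, 11, 50, 28, 38, 5, 32, 11, 54, 36, 40, 27, 54, 34.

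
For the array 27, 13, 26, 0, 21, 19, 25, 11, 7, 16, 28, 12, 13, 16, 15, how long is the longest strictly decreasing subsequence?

6

Let dp[i] be the longest decreasing subsequence ending at position i. Then dp = [1, 2, 2, 3, 3, 4, 3, 5, 6, 5, 1, 6, 6, 5, 6].
The maximum is 6; one witness is 27, 26, 21, 19, 11, 7 at positions 1,3,5,6,8,9.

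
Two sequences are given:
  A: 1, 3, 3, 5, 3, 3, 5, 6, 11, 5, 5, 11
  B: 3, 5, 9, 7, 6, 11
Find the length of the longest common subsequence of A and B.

A longest common subsequence is 3, 5, 6, 11 (length 4); the LCS DP confirms no longer common subsequence exists.

4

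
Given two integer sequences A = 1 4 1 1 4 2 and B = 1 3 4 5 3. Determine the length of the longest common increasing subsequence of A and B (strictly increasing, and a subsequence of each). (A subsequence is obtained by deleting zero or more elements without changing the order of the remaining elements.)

A longest common strictly increasing subsequence is 1, 4 (length 2); it appears in order in both A and B, and no longer such subsequence exists.

2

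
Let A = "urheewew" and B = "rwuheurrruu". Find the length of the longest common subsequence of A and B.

A longest common subsequence is uhe (length 3); the LCS DP confirms no longer common subsequence exists.

3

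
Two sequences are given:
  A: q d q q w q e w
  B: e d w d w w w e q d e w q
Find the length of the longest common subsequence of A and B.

A longest common subsequence is dwqew (length 5); the LCS DP confirms no longer common subsequence exists.

5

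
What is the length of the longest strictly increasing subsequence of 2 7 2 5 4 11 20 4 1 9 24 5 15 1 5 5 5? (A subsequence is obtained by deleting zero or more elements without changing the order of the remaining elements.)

5

Scanning left to right, the best length ending at each element is: 2→1, 7→2, 2→1, 5→2, 4→2, 11→3, 20→4, 4→2, 1→1, 9→3, 24→5, 5→3, 15→4, 1→1, 5→3, 5→3, 5→3.
So the longest increasing subsequence has length 5, e.g. 2, 7, 11, 20, 24.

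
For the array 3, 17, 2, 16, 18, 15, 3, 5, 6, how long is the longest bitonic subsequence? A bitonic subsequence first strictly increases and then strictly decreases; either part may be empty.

5

One longest bitonic subsequence is 3, 17, 16, 15, 6 (positions 1,2,4,6,9): it rises to 17 then falls. Length 5 is optimal.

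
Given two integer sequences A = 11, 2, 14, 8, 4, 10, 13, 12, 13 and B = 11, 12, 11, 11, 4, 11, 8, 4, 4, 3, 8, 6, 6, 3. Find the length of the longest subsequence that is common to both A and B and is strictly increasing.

For each value that appears in both, track the longest common increasing run ending there.
The best achievable length is 2; one witness is 11, 12 (A-positions 1,8, B-positions 1,2).

2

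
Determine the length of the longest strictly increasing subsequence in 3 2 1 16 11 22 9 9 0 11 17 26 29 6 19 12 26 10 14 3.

6

One longest increasing subsequence is 3, 9, 11, 17, 26, 29 (positions 1,7,10,11,12,13), of length 6; no longer one exists.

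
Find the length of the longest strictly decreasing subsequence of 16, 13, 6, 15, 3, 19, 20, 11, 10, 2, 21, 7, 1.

One longest decreasing subsequence is 16, 13, 6, 3, 2, 1 (positions 1,2,3,5,10,13), of length 6; no longer one exists.

6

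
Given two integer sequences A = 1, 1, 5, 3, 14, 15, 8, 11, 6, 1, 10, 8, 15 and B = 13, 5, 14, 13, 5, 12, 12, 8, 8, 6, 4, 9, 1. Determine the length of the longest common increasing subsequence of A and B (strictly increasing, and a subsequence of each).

2

A longest common strictly increasing subsequence is 5, 14 (length 2); it appears in order in both A and B, and no longer such subsequence exists.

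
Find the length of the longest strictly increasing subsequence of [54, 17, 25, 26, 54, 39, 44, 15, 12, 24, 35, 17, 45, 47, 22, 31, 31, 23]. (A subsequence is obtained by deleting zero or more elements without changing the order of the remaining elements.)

7

One longest increasing subsequence is 17, 25, 26, 39, 44, 45, 47 (positions 2,3,4,6,7,13,14), of length 7; no longer one exists.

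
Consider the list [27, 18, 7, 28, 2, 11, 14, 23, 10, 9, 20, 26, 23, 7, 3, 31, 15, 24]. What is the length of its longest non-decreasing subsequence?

6

One longest non-decreasing subsequence is 7, 11, 14, 23, 26, 31 (positions 3,6,7,8,12,16), of length 6; no longer one exists.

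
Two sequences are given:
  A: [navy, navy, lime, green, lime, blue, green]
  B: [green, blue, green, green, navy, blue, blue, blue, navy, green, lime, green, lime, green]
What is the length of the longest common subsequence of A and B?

6

A longest common subsequence is navy, navy, lime, green, lime, green (length 6); the LCS DP confirms no longer common subsequence exists.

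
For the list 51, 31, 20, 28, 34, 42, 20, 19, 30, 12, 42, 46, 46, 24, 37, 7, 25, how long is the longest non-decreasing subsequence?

Let dp[i] be the longest non-decreasing subsequence ending at position i. Then dp = [1, 1, 1, 2, 3, 4, 2, 1, 3, 1, 5, 6, 7, 3, 4, 1, 4].
The maximum is 7; one witness is 20, 28, 34, 42, 42, 46, 46 at positions 3,4,5,6,11,12,13.

7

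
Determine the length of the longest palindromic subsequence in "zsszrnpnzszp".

9

One longest palindromic subsequence is zsznpnzsz (positions 1,2,4,6,7,8,9,10,11); it reads the same forward and backward, and the interval DP gives dp[1][12] = 9.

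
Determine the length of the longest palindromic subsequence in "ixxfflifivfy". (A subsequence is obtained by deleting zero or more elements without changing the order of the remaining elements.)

5

Using dp[i][j] = 2 + dp[i+1][j−1] if the ends match, else max(dp[i+1][j], dp[i][j−1]):
dp[1][12] = 5. A witness is fifif at positions 5,7,8,9,11.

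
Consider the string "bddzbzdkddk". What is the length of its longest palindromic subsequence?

7

One longest palindromic subsequence is ddzbzdd (positions 2,3,4,5,6,9,10); it reads the same forward and backward, and the interval DP gives dp[1][11] = 7.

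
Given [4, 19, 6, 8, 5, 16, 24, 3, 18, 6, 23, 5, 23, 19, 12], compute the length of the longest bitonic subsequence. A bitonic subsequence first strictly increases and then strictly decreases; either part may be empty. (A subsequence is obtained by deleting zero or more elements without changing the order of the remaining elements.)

Let inc[i] be the LIS ending at i and dec[i] the longest strictly decreasing subsequence starting at i. inc = [1, 2, 2, 3, 2, 4, 5, 1, 5, 3, 6, 2, 6, 6, 4], dec = [2, 4, 3, 3, 2, 3, 4, 1, 3, 2, 3, 1, 3, 2, 1].
max_i inc[i]+dec[i]−1 = 8, with one witness 4, 6, 8, 16, 24, 23, 19, 12.

8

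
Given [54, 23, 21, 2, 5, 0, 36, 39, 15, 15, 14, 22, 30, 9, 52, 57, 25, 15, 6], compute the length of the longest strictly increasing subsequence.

7

Let dp[i] be the longest increasing subsequence ending at position i. Then dp = [1, 1, 1, 1, 2, 1, 3, 4, 3, 3, 3, 4, 5, 3, 6, 7, 5, 4, 3].
The maximum is 7; one witness is 2, 5, 15, 22, 30, 52, 57 at positions 4,5,9,12,13,15,16.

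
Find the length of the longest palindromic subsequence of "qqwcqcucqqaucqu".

9

One longest palindromic subsequence is qcqcucqcq (positions 2,4,5,6,7,8,10,13,14); it reads the same forward and backward, and the interval DP gives dp[1][15] = 9.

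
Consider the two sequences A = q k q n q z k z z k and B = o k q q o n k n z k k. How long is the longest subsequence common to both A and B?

A longest common subsequence is qknzkk (length 6); the LCS DP confirms no longer common subsequence exists.

6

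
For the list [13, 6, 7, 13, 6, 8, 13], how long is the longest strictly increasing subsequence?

4

Let dp[i] be the longest increasing subsequence ending at position i. Then dp = [1, 1, 2, 3, 1, 3, 4].
The maximum is 4; one witness is 6, 7, 8, 13 at positions 2,3,6,7.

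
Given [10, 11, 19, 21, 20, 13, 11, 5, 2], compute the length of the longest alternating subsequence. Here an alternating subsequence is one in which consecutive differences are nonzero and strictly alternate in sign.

A longest alternating subsequence is 10, 21, 20 (positions 1,4,5); its 2 consecutive differences strictly alternate in sign, and length 3 is optimal.

3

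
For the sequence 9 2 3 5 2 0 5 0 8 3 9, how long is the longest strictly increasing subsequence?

One longest increasing subsequence is 2, 3, 5, 8, 9 (positions 2,3,4,9,11), of length 5; no longer one exists.

5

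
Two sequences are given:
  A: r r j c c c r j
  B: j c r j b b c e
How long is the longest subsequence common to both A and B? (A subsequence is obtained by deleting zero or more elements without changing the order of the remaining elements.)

A longest common subsequence is jcrj (length 4); the LCS DP confirms no longer common subsequence exists.

4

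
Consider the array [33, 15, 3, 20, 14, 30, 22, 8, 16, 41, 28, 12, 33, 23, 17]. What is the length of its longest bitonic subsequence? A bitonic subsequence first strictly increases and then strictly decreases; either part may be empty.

Let inc[i] be the LIS ending at i and dec[i] the longest strictly decreasing subsequence starting at i. inc = [1, 1, 1, 2, 2, 3, 3, 2, 3, 4, 4, 3, 5, 4, 4], dec = [5, 3, 1, 3, 2, 4, 3, 1, 2, 4, 3, 1, 3, 2, 1].
max_i inc[i]+dec[i]−1 = 7, with one witness 15, 20, 30, 41, 33, 23, 17.

7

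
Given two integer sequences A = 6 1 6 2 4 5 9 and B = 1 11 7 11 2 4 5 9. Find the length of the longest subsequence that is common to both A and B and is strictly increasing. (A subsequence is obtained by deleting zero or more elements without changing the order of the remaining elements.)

A longest common strictly increasing subsequence is 1, 2, 4, 5, 9 (length 5); it appears in order in both A and B, and no longer such subsequence exists.

5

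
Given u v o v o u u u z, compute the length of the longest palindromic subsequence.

5

One longest palindromic subsequence is uovou (positions 1,3,4,5,8); it reads the same forward and backward, and the interval DP gives dp[1][9] = 5.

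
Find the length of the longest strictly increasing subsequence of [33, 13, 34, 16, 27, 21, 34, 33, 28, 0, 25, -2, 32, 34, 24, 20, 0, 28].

6

One longest increasing subsequence is 13, 16, 27, 28, 32, 34 (positions 2,4,5,9,13,14), of length 6; no longer one exists.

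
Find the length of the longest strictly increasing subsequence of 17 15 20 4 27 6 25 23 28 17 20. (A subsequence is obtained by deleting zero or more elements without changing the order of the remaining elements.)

One longest increasing subsequence is 17, 20, 27, 28 (positions 1,3,5,9), of length 4; no longer one exists.

4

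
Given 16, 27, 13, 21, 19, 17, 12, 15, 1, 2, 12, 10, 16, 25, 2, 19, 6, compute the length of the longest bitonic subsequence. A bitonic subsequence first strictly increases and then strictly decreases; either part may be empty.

Let inc[i] be the LIS ending at i and dec[i] the longest strictly decreasing subsequence starting at i. inc = [1, 2, 1, 2, 2, 2, 1, 2, 1, 2, 3, 3, 4, 5, 2, 5, 3], dec = [5, 8, 4, 7, 6, 5, 3, 4, 1, 1, 3, 2, 2, 3, 1, 2, 1].
max_i inc[i]+dec[i]−1 = 9, with one witness 16, 27, 21, 19, 17, 15, 12, 10, 6.

9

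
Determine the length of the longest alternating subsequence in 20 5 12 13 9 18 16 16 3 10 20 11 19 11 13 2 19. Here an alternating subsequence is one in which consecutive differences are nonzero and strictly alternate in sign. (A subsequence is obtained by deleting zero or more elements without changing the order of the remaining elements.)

A longest alternating subsequence is 20, 5, 12, 9, 18, 16, 20, 11, 19, 11, 13, 2, 19 (positions 1,2,3,5,6,7,11,12,13,14,15,16,17); its 12 consecutive differences strictly alternate in sign, and length 13 is optimal.

13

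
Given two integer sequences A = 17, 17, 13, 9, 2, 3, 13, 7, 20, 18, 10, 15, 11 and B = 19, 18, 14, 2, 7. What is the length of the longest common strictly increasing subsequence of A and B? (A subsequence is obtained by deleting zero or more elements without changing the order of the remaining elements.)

For each value that appears in both, track the longest common increasing run ending there.
The best achievable length is 2; one witness is 2, 7 (A-positions 5,8, B-positions 4,5).

2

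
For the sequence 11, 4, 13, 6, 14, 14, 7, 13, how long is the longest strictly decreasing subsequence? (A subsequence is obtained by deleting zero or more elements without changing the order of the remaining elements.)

2

Scanning left to right, the best length ending at each element is: 11→1, 4→2, 13→1, 6→2, 14→1, 14→1, 7→2, 13→2.
So the longest decreasing subsequence has length 2, e.g. 11, 4.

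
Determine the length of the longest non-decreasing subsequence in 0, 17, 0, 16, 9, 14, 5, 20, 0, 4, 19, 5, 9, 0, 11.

Scanning left to right, the best length ending at each element is: 0→1, 17→2, 0→2, 16→3, 9→3, 14→4, 5→3, 20→5, 0→3, 4→4, 19→5, 5→5, 9→6, 0→4, 11→7.
So the longest non-decreasing subsequence has length 7, e.g. 0, 0, 0, 4, 5, 9, 11.

7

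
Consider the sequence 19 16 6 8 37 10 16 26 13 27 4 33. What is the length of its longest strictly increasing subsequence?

Scanning left to right, the best length ending at each element is: 19→1, 16→1, 6→1, 8→2, 37→3, 10→3, 16→4, 26→5, 13→4, 27→6, 4→1, 33→7.
So the longest increasing subsequence has length 7, e.g. 6, 8, 10, 16, 26, 27, 33.

7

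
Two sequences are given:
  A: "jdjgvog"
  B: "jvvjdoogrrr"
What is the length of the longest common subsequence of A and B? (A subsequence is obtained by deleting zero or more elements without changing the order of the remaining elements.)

A longest common subsequence is jdog (length 4); the LCS DP confirms no longer common subsequence exists.

4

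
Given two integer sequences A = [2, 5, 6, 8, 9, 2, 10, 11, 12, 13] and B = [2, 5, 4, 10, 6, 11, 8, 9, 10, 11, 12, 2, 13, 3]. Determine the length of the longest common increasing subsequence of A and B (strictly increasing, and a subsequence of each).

A longest common strictly increasing subsequence is 2, 5, 6, 8, 9, 10, 11, 12, 13 (length 9); it appears in order in both A and B, and no longer such subsequence exists.

9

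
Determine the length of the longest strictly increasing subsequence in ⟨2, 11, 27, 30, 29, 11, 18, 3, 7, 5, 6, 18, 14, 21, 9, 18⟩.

6

One longest increasing subsequence is 2, 3, 5, 6, 18, 21 (positions 1,8,10,11,12,14), of length 6; no longer one exists.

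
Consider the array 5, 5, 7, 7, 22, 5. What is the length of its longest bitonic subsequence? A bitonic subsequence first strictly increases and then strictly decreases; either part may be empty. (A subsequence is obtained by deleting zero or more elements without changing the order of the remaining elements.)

4

Let inc[i] be the LIS ending at i and dec[i] the longest strictly decreasing subsequence starting at i. inc = [1, 1, 2, 2, 3, 1], dec = [1, 1, 2, 2, 2, 1].
max_i inc[i]+dec[i]−1 = 4, with one witness 5, 7, 22, 5.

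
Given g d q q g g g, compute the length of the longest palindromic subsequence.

One longest palindromic subsequence is gggg (positions 1,5,6,7); it reads the same forward and backward, and the interval DP gives dp[1][7] = 4.

4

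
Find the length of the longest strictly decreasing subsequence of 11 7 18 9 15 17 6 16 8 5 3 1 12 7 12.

Let dp[i] be the longest decreasing subsequence ending at position i. Then dp = [1, 2, 1, 2, 2, 2, 3, 3, 4, 5, 6, 7, 4, 5, 4].
The maximum is 7; one witness is 18, 17, 16, 8, 5, 3, 1 at positions 3,6,8,9,10,11,12.

7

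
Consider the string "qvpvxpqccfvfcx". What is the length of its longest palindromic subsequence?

7

One longest palindromic subsequence is xcfvfcx (positions 5,8,10,11,12,13,14); it reads the same forward and backward, and the interval DP gives dp[1][14] = 7.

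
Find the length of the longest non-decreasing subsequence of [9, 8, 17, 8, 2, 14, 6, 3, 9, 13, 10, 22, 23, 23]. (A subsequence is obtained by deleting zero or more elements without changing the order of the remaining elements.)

7

One longest non-decreasing subsequence is 8, 8, 9, 13, 22, 23, 23 (positions 2,4,9,10,12,13,14), of length 7; no longer one exists.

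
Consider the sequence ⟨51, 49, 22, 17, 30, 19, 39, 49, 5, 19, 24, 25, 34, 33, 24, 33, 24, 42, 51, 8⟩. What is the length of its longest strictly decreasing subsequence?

7

Scanning left to right, the best length ending at each element is: 51→1, 49→2, 22→3, 17→4, 30→3, 19→4, 39→3, 49→2, 5→5, 19→4, 24→4, 25→4, 34→4, 33→5, 24→6, 33→5, 24→6, 42→3, 51→1, 8→7.
So the longest decreasing subsequence has length 7, e.g. 51, 49, 39, 34, 33, 24, 8.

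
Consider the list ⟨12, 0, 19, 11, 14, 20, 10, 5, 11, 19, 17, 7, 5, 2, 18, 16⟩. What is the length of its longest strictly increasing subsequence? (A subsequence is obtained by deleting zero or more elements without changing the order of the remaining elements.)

5

Scanning left to right, the best length ending at each element is: 12→1, 0→1, 19→2, 11→2, 14→3, 20→4, 10→2, 5→2, 11→3, 19→4, 17→4, 7→3, 5→2, 2→2, 18→5, 16→4.
So the longest increasing subsequence has length 5, e.g. 0, 11, 14, 17, 18.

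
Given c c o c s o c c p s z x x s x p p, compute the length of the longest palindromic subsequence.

One longest palindromic subsequence is ccosocc (positions 1,2,3,5,6,7,8); it reads the same forward and backward, and the interval DP gives dp[1][17] = 7.

7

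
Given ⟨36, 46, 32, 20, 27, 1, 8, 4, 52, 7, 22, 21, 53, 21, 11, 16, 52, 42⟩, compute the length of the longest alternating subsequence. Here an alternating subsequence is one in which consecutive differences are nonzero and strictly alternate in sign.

A longest alternating subsequence is 36, 46, 20, 27, 1, 8, 4, 52, 7, 22, 21, 53, 21, 52, 42 (positions 1,2,4,5,6,7,8,9,10,11,12,13,14,17,18); its 14 consecutive differences strictly alternate in sign, and length 15 is optimal.

15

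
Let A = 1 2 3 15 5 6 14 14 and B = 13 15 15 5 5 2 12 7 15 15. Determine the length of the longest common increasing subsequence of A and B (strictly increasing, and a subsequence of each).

A longest common strictly increasing subsequence is 2, 15 (length 2); it appears in order in both A and B, and no longer such subsequence exists.

2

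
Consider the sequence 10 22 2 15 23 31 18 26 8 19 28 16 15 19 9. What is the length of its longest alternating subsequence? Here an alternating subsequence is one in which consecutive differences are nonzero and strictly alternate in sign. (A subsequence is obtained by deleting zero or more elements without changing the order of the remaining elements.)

11

A longest alternating subsequence is 10, 22, 2, 23, 18, 26, 8, 19, 16, 19, 9 (positions 1,2,3,5,7,8,9,10,12,14,15); its 10 consecutive differences strictly alternate in sign, and length 11 is optimal.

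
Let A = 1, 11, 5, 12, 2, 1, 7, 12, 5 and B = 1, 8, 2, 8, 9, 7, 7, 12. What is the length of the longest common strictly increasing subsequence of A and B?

4

A longest common strictly increasing subsequence is 1, 2, 7, 12 (length 4); it appears in order in both A and B, and no longer such subsequence exists.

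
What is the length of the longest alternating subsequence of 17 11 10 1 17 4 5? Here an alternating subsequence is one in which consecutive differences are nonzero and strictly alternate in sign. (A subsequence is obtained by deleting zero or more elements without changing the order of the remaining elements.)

5

Track the best alternating length ending on an up-step vs a down-step at each position: up/down = 1/1, 1/2, 1/2, 1/2, 3/1, 3/4, 5/4.
The maximum over both is 5; one such subsequence is 17, 11, 17, 4, 5.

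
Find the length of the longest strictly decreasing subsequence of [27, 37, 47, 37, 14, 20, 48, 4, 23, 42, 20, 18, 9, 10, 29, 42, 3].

7

Scanning left to right, the best length ending at each element is: 27→1, 37→1, 47→1, 37→2, 14→3, 20→3, 48→1, 4→4, 23→3, 42→2, 20→4, 18→5, 9→6, 10→6, 29→3, 42→2, 3→7.
So the longest decreasing subsequence has length 7, e.g. 47, 37, 23, 20, 18, 9, 3.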